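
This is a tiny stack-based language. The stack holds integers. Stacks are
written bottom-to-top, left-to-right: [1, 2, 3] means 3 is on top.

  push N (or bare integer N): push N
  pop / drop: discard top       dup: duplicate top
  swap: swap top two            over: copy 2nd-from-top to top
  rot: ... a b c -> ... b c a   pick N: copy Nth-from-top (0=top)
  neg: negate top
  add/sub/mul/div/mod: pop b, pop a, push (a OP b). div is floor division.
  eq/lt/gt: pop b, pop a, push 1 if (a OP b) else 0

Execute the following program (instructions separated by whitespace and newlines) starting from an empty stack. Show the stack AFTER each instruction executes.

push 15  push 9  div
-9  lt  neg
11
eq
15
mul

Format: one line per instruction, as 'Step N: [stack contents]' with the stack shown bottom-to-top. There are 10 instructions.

Step 1: [15]
Step 2: [15, 9]
Step 3: [1]
Step 4: [1, -9]
Step 5: [0]
Step 6: [0]
Step 7: [0, 11]
Step 8: [0]
Step 9: [0, 15]
Step 10: [0]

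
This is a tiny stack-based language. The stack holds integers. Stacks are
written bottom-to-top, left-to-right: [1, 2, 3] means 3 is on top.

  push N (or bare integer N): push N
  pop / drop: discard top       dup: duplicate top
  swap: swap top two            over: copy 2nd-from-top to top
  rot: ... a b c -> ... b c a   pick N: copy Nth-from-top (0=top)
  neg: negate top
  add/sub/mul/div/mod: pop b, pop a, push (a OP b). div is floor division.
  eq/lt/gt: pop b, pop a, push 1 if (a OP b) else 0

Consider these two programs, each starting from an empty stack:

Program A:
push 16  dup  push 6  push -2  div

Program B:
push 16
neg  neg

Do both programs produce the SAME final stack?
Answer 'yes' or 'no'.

Program A trace:
  After 'push 16': [16]
  After 'dup': [16, 16]
  After 'push 6': [16, 16, 6]
  After 'push -2': [16, 16, 6, -2]
  After 'div': [16, 16, -3]
Program A final stack: [16, 16, -3]

Program B trace:
  After 'push 16': [16]
  After 'neg': [-16]
  After 'neg': [16]
Program B final stack: [16]
Same: no

Answer: no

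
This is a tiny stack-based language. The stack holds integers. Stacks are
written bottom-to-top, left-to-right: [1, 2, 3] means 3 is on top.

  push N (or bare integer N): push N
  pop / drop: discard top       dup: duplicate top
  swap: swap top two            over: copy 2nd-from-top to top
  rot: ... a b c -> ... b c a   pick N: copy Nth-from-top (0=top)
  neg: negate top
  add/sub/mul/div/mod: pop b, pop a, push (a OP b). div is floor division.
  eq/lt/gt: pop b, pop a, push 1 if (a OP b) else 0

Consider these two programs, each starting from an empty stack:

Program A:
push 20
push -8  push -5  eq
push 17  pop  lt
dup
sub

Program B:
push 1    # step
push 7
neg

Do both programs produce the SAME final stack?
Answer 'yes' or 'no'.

Program A trace:
  After 'push 20': [20]
  After 'push -8': [20, -8]
  After 'push -5': [20, -8, -5]
  After 'eq': [20, 0]
  After 'push 17': [20, 0, 17]
  After 'pop': [20, 0]
  After 'lt': [0]
  After 'dup': [0, 0]
  After 'sub': [0]
Program A final stack: [0]

Program B trace:
  After 'push 1': [1]
  After 'push 7': [1, 7]
  After 'neg': [1, -7]
Program B final stack: [1, -7]
Same: no

Answer: no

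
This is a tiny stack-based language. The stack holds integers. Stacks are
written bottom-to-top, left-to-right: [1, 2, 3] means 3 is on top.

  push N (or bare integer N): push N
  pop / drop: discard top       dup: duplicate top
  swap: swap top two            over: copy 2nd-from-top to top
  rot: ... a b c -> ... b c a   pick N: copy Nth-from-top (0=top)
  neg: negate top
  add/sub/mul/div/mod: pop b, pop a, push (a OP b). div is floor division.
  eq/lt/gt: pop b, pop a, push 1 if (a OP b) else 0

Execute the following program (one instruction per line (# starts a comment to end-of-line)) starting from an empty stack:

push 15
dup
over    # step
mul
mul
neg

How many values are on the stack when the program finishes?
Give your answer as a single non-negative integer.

Answer: 1

Derivation:
After 'push 15': stack = [15] (depth 1)
After 'dup': stack = [15, 15] (depth 2)
After 'over': stack = [15, 15, 15] (depth 3)
After 'mul': stack = [15, 225] (depth 2)
After 'mul': stack = [3375] (depth 1)
After 'neg': stack = [-3375] (depth 1)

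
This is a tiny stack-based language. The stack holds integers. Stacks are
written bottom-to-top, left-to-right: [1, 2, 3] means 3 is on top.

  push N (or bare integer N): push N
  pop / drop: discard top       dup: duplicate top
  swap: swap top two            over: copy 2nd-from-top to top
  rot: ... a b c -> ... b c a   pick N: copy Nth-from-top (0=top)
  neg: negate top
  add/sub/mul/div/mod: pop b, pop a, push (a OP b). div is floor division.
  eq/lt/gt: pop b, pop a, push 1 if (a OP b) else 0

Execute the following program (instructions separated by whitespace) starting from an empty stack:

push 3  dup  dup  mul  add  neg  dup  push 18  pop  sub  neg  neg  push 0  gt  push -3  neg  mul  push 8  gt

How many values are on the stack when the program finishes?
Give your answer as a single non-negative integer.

Answer: 1

Derivation:
After 'push 3': stack = [3] (depth 1)
After 'dup': stack = [3, 3] (depth 2)
After 'dup': stack = [3, 3, 3] (depth 3)
After 'mul': stack = [3, 9] (depth 2)
After 'add': stack = [12] (depth 1)
After 'neg': stack = [-12] (depth 1)
After 'dup': stack = [-12, -12] (depth 2)
After 'push 18': stack = [-12, -12, 18] (depth 3)
After 'pop': stack = [-12, -12] (depth 2)
After 'sub': stack = [0] (depth 1)
After 'neg': stack = [0] (depth 1)
After 'neg': stack = [0] (depth 1)
After 'push 0': stack = [0, 0] (depth 2)
After 'gt': stack = [0] (depth 1)
After 'push -3': stack = [0, -3] (depth 2)
After 'neg': stack = [0, 3] (depth 2)
After 'mul': stack = [0] (depth 1)
After 'push 8': stack = [0, 8] (depth 2)
After 'gt': stack = [0] (depth 1)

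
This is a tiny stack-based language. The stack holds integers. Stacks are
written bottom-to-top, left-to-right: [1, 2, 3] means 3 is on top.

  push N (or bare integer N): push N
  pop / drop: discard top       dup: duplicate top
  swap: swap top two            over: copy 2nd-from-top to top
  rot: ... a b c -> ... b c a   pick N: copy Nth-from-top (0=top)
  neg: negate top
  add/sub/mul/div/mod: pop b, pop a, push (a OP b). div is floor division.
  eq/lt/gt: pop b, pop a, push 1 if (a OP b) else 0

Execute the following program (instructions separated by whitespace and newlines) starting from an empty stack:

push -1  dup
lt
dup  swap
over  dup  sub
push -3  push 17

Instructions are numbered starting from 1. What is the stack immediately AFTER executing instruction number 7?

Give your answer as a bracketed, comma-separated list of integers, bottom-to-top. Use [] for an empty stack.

Answer: [0, 0, 0, 0]

Derivation:
Step 1 ('push -1'): [-1]
Step 2 ('dup'): [-1, -1]
Step 3 ('lt'): [0]
Step 4 ('dup'): [0, 0]
Step 5 ('swap'): [0, 0]
Step 6 ('over'): [0, 0, 0]
Step 7 ('dup'): [0, 0, 0, 0]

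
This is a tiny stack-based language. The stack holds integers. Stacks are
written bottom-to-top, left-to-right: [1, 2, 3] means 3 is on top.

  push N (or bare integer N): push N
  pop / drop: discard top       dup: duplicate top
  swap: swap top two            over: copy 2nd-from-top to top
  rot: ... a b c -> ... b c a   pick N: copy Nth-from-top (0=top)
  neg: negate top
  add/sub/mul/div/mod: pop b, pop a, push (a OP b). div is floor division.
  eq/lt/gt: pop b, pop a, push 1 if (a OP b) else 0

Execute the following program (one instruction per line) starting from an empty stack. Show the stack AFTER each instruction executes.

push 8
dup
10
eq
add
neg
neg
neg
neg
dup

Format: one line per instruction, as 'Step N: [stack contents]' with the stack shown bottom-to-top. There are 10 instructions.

Step 1: [8]
Step 2: [8, 8]
Step 3: [8, 8, 10]
Step 4: [8, 0]
Step 5: [8]
Step 6: [-8]
Step 7: [8]
Step 8: [-8]
Step 9: [8]
Step 10: [8, 8]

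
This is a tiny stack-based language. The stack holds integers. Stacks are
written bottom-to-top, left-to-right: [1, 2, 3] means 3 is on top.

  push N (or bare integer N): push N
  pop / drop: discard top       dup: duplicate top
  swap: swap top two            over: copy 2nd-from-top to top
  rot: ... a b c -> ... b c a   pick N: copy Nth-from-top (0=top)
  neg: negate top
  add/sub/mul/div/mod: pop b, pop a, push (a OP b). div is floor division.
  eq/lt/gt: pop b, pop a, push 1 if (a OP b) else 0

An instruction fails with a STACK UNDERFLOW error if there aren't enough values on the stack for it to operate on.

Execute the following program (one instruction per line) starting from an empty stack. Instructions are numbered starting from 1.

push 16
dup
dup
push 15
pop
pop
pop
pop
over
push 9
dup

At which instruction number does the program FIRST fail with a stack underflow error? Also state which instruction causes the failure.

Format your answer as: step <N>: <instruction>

Answer: step 9: over

Derivation:
Step 1 ('push 16'): stack = [16], depth = 1
Step 2 ('dup'): stack = [16, 16], depth = 2
Step 3 ('dup'): stack = [16, 16, 16], depth = 3
Step 4 ('push 15'): stack = [16, 16, 16, 15], depth = 4
Step 5 ('pop'): stack = [16, 16, 16], depth = 3
Step 6 ('pop'): stack = [16, 16], depth = 2
Step 7 ('pop'): stack = [16], depth = 1
Step 8 ('pop'): stack = [], depth = 0
Step 9 ('over'): needs 2 value(s) but depth is 0 — STACK UNDERFLOW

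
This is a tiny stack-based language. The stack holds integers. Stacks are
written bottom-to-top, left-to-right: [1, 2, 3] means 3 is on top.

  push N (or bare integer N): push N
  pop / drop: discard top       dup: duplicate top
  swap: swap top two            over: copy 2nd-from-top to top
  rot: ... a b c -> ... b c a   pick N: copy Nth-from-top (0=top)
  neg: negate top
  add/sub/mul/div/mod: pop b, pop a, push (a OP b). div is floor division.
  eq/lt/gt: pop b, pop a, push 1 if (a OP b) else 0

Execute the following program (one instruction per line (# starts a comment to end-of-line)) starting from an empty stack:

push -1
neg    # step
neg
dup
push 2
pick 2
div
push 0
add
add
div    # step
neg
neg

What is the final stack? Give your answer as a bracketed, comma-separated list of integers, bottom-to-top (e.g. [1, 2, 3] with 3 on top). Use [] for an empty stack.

After 'push -1': [-1]
After 'neg': [1]
After 'neg': [-1]
After 'dup': [-1, -1]
After 'push 2': [-1, -1, 2]
After 'pick 2': [-1, -1, 2, -1]
After 'div': [-1, -1, -2]
After 'push 0': [-1, -1, -2, 0]
After 'add': [-1, -1, -2]
After 'add': [-1, -3]
After 'div': [0]
After 'neg': [0]
After 'neg': [0]

Answer: [0]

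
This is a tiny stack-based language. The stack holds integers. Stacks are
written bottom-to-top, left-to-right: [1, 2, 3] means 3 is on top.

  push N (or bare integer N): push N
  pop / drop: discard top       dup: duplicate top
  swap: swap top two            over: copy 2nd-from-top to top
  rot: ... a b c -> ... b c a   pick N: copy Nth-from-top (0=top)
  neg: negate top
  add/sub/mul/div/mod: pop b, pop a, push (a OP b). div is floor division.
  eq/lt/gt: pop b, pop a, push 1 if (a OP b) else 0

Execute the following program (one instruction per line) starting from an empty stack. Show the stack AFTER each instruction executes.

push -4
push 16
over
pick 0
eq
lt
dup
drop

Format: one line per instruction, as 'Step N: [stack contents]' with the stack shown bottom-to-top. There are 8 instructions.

Step 1: [-4]
Step 2: [-4, 16]
Step 3: [-4, 16, -4]
Step 4: [-4, 16, -4, -4]
Step 5: [-4, 16, 1]
Step 6: [-4, 0]
Step 7: [-4, 0, 0]
Step 8: [-4, 0]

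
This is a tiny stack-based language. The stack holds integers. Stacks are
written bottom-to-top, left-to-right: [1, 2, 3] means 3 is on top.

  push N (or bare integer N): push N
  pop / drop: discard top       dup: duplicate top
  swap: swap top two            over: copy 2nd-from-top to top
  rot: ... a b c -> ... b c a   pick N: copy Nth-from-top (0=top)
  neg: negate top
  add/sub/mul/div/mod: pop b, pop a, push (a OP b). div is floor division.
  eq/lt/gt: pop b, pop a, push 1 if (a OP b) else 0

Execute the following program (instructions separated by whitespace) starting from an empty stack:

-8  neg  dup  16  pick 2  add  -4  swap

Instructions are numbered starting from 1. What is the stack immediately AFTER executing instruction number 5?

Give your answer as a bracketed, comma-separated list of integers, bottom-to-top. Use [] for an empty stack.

Step 1 ('-8'): [-8]
Step 2 ('neg'): [8]
Step 3 ('dup'): [8, 8]
Step 4 ('16'): [8, 8, 16]
Step 5 ('pick 2'): [8, 8, 16, 8]

Answer: [8, 8, 16, 8]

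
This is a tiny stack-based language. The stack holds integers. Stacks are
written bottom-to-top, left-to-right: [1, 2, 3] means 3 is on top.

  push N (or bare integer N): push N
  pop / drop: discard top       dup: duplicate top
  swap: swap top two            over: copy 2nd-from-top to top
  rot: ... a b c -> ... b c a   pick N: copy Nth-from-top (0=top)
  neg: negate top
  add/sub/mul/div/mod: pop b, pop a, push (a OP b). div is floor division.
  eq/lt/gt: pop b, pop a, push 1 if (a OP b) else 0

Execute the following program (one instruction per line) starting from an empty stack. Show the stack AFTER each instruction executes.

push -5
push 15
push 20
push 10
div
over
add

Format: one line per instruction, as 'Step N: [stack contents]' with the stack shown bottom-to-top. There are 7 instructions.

Step 1: [-5]
Step 2: [-5, 15]
Step 3: [-5, 15, 20]
Step 4: [-5, 15, 20, 10]
Step 5: [-5, 15, 2]
Step 6: [-5, 15, 2, 15]
Step 7: [-5, 15, 17]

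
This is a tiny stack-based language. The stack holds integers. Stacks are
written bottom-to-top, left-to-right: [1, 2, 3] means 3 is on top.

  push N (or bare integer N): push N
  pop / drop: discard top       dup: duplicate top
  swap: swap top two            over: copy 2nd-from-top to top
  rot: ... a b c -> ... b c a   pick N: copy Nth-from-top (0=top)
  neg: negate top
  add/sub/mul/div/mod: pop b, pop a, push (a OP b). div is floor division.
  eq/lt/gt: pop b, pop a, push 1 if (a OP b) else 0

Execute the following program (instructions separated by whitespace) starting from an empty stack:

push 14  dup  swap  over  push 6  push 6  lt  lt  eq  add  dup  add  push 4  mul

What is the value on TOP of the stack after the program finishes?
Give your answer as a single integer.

Answer: 112

Derivation:
After 'push 14': [14]
After 'dup': [14, 14]
After 'swap': [14, 14]
After 'over': [14, 14, 14]
After 'push 6': [14, 14, 14, 6]
After 'push 6': [14, 14, 14, 6, 6]
After 'lt': [14, 14, 14, 0]
After 'lt': [14, 14, 0]
After 'eq': [14, 0]
After 'add': [14]
After 'dup': [14, 14]
After 'add': [28]
After 'push 4': [28, 4]
After 'mul': [112]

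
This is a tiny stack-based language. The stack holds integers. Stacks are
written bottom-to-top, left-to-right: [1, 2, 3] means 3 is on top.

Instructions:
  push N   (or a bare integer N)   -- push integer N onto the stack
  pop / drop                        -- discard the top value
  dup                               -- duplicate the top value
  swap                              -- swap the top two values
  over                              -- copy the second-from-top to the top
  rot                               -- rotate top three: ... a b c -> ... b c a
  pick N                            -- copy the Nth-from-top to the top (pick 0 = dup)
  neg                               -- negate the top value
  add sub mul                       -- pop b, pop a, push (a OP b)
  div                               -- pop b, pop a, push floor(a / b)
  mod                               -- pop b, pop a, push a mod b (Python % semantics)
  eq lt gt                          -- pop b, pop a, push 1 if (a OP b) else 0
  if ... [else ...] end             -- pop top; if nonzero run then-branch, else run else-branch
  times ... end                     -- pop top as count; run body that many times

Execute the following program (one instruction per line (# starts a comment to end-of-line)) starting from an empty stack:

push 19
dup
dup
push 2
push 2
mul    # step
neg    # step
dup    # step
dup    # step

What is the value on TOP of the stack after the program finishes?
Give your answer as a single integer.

Answer: -4

Derivation:
After 'push 19': [19]
After 'dup': [19, 19]
After 'dup': [19, 19, 19]
After 'push 2': [19, 19, 19, 2]
After 'push 2': [19, 19, 19, 2, 2]
After 'mul': [19, 19, 19, 4]
After 'neg': [19, 19, 19, -4]
After 'dup': [19, 19, 19, -4, -4]
After 'dup': [19, 19, 19, -4, -4, -4]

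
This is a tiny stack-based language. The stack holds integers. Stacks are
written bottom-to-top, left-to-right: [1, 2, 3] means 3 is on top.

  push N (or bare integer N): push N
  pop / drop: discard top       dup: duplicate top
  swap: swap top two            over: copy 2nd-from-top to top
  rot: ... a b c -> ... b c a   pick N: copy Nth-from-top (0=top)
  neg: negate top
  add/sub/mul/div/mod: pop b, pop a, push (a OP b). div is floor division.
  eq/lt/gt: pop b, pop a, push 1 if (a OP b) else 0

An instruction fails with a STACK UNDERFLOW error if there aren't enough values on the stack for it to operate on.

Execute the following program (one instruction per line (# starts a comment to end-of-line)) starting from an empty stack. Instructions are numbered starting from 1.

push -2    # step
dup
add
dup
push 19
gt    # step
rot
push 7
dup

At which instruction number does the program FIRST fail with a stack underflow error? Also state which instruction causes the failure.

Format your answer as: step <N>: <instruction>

Step 1 ('push -2'): stack = [-2], depth = 1
Step 2 ('dup'): stack = [-2, -2], depth = 2
Step 3 ('add'): stack = [-4], depth = 1
Step 4 ('dup'): stack = [-4, -4], depth = 2
Step 5 ('push 19'): stack = [-4, -4, 19], depth = 3
Step 6 ('gt'): stack = [-4, 0], depth = 2
Step 7 ('rot'): needs 3 value(s) but depth is 2 — STACK UNDERFLOW

Answer: step 7: rot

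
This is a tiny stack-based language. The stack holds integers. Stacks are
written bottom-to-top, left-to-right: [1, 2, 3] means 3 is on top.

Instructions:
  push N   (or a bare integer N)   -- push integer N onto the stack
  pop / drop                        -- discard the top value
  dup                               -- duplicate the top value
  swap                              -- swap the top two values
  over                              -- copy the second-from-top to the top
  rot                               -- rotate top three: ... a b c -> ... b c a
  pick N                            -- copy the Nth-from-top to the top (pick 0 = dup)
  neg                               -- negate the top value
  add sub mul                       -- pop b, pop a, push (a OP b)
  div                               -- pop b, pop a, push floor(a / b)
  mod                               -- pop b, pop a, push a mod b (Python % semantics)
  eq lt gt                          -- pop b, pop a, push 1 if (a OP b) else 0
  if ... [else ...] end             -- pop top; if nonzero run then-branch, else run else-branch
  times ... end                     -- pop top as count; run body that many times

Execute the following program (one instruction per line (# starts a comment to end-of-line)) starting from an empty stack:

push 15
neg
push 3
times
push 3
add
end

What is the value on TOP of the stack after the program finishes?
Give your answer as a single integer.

After 'push 15': [15]
After 'neg': [-15]
After 'push 3': [-15, 3]
After 'times': [-15]
After 'push 3': [-15, 3]
After 'add': [-12]
After 'push 3': [-12, 3]
After 'add': [-9]
After 'push 3': [-9, 3]
After 'add': [-6]

Answer: -6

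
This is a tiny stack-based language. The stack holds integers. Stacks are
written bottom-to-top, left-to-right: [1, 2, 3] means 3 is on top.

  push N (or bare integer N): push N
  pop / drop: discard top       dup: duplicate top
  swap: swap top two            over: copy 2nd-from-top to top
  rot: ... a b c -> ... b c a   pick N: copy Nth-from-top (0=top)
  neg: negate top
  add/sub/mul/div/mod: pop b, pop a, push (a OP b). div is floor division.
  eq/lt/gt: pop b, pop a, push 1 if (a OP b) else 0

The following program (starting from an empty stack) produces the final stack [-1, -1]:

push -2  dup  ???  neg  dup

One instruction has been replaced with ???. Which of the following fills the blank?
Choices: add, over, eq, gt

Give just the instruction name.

Stack before ???: [-2, -2]
Stack after ???:  [1]
Checking each choice:
  add: produces [4, 4]
  over: produces [-2, -2, 2, 2]
  eq: MATCH
  gt: produces [0, 0]


Answer: eq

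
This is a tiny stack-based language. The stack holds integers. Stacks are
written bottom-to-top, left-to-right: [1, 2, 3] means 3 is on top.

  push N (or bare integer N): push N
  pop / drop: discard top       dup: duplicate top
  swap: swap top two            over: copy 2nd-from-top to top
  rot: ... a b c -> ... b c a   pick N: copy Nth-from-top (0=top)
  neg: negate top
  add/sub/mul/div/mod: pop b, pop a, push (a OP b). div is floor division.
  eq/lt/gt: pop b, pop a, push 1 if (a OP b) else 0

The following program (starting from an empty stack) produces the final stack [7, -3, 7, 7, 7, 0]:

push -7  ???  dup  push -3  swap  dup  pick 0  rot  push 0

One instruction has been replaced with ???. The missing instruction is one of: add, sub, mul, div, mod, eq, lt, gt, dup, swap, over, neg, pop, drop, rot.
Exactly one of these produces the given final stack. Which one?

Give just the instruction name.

Answer: neg

Derivation:
Stack before ???: [-7]
Stack after ???:  [7]
The instruction that transforms [-7] -> [7] is: neg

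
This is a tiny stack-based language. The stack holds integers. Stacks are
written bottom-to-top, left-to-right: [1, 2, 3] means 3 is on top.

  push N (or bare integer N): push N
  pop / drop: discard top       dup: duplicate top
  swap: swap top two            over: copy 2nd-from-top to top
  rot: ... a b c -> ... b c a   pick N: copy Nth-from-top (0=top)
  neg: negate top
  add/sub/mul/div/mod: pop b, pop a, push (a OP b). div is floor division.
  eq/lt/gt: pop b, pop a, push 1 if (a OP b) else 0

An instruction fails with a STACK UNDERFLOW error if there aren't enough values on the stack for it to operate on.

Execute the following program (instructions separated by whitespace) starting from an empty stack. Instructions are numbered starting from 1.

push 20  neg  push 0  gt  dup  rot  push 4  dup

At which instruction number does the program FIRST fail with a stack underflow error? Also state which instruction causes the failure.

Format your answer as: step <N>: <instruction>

Step 1 ('push 20'): stack = [20], depth = 1
Step 2 ('neg'): stack = [-20], depth = 1
Step 3 ('push 0'): stack = [-20, 0], depth = 2
Step 4 ('gt'): stack = [0], depth = 1
Step 5 ('dup'): stack = [0, 0], depth = 2
Step 6 ('rot'): needs 3 value(s) but depth is 2 — STACK UNDERFLOW

Answer: step 6: rot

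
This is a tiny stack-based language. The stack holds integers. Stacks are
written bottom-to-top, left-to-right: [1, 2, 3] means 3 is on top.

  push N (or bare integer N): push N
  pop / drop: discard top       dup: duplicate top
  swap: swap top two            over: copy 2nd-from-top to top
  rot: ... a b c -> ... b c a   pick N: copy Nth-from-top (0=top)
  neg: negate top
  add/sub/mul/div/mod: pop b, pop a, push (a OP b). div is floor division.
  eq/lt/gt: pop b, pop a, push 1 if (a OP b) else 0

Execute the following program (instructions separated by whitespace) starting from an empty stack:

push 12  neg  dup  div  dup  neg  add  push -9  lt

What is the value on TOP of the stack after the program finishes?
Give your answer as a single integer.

After 'push 12': [12]
After 'neg': [-12]
After 'dup': [-12, -12]
After 'div': [1]
After 'dup': [1, 1]
After 'neg': [1, -1]
After 'add': [0]
After 'push -9': [0, -9]
After 'lt': [0]

Answer: 0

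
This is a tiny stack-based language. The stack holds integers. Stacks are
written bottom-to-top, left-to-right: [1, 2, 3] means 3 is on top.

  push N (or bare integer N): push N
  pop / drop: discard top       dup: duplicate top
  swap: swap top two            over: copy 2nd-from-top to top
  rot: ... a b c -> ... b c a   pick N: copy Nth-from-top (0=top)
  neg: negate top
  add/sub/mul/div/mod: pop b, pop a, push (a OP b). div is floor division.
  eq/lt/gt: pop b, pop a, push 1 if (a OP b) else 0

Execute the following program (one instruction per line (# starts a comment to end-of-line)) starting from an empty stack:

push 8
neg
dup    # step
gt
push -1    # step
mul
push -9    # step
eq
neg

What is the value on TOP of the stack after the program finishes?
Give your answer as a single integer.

After 'push 8': [8]
After 'neg': [-8]
After 'dup': [-8, -8]
After 'gt': [0]
After 'push -1': [0, -1]
After 'mul': [0]
After 'push -9': [0, -9]
After 'eq': [0]
After 'neg': [0]

Answer: 0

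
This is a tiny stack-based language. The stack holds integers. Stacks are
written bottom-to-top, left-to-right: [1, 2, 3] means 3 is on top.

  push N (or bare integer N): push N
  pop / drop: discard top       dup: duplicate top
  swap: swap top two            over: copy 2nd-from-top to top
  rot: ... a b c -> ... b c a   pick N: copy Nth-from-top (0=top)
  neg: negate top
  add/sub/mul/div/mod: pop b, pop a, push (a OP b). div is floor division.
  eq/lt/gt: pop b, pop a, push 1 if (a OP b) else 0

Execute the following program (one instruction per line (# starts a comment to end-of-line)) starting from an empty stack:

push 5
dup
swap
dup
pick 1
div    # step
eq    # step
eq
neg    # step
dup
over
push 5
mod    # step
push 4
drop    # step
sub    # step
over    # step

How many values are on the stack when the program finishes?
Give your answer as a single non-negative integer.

After 'push 5': stack = [5] (depth 1)
After 'dup': stack = [5, 5] (depth 2)
After 'swap': stack = [5, 5] (depth 2)
After 'dup': stack = [5, 5, 5] (depth 3)
After 'pick 1': stack = [5, 5, 5, 5] (depth 4)
After 'div': stack = [5, 5, 1] (depth 3)
After 'eq': stack = [5, 0] (depth 2)
After 'eq': stack = [0] (depth 1)
After 'neg': stack = [0] (depth 1)
After 'dup': stack = [0, 0] (depth 2)
After 'over': stack = [0, 0, 0] (depth 3)
After 'push 5': stack = [0, 0, 0, 5] (depth 4)
After 'mod': stack = [0, 0, 0] (depth 3)
After 'push 4': stack = [0, 0, 0, 4] (depth 4)
After 'drop': stack = [0, 0, 0] (depth 3)
After 'sub': stack = [0, 0] (depth 2)
After 'over': stack = [0, 0, 0] (depth 3)

Answer: 3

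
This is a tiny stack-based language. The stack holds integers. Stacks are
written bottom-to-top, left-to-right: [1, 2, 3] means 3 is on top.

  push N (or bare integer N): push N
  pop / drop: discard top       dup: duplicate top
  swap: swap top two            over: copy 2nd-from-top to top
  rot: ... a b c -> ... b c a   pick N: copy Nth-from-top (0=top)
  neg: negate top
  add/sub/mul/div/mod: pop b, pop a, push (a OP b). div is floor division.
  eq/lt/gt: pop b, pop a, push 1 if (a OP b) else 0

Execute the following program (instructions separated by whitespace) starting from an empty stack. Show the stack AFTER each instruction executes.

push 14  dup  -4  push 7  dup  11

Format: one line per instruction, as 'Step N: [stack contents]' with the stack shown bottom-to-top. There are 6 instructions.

Step 1: [14]
Step 2: [14, 14]
Step 3: [14, 14, -4]
Step 4: [14, 14, -4, 7]
Step 5: [14, 14, -4, 7, 7]
Step 6: [14, 14, -4, 7, 7, 11]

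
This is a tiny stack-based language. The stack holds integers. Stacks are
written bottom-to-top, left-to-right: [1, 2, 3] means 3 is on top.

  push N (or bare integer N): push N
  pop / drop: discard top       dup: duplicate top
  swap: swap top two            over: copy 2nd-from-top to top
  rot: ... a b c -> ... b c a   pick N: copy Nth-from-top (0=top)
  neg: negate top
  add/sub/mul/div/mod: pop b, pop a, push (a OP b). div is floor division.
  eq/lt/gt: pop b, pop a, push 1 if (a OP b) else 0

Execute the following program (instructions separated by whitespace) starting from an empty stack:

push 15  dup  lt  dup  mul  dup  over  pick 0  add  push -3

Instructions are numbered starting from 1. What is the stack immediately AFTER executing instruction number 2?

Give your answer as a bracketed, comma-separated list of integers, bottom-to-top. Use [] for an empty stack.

Answer: [15, 15]

Derivation:
Step 1 ('push 15'): [15]
Step 2 ('dup'): [15, 15]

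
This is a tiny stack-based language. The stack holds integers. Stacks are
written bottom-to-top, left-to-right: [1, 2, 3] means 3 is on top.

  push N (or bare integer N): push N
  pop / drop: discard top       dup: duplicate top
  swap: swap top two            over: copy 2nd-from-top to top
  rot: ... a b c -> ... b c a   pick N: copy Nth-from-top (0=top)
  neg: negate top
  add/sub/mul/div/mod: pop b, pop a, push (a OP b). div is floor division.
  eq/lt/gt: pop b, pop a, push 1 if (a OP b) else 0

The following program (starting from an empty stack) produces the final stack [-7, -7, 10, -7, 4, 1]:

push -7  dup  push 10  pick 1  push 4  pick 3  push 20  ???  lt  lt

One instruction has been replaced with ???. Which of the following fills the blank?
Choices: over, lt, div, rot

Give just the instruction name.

Stack before ???: [-7, -7, 10, -7, 4, -7, 20]
Stack after ???:  [-7, -7, 10, -7, 4, -7, 20, -7]
Checking each choice:
  over: MATCH
  lt: produces [-7, -7, 10, 1]
  div: produces [-7, -7, 10, 1]
  rot: produces [-7, -7, 10, -7, 1]


Answer: over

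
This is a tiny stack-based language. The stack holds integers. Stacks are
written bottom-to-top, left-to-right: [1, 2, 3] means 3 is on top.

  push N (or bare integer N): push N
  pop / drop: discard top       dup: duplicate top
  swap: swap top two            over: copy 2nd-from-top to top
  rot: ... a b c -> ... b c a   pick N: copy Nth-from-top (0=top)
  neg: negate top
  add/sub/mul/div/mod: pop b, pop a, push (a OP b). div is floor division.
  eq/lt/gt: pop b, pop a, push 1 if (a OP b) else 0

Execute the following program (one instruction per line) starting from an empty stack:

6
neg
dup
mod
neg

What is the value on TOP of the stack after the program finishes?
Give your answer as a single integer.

After 'push 6': [6]
After 'neg': [-6]
After 'dup': [-6, -6]
After 'mod': [0]
After 'neg': [0]

Answer: 0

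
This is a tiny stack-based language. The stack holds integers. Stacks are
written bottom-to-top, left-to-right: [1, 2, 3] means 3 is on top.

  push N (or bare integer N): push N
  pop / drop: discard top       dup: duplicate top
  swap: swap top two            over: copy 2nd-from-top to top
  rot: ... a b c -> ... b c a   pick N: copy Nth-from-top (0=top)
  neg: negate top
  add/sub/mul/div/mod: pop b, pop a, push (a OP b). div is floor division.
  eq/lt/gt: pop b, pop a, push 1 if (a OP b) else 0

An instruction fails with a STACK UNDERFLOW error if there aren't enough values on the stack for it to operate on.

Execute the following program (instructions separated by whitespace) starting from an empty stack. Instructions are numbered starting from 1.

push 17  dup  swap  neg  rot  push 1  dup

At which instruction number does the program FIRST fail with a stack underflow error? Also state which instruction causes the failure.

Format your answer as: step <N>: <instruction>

Step 1 ('push 17'): stack = [17], depth = 1
Step 2 ('dup'): stack = [17, 17], depth = 2
Step 3 ('swap'): stack = [17, 17], depth = 2
Step 4 ('neg'): stack = [17, -17], depth = 2
Step 5 ('rot'): needs 3 value(s) but depth is 2 — STACK UNDERFLOW

Answer: step 5: rot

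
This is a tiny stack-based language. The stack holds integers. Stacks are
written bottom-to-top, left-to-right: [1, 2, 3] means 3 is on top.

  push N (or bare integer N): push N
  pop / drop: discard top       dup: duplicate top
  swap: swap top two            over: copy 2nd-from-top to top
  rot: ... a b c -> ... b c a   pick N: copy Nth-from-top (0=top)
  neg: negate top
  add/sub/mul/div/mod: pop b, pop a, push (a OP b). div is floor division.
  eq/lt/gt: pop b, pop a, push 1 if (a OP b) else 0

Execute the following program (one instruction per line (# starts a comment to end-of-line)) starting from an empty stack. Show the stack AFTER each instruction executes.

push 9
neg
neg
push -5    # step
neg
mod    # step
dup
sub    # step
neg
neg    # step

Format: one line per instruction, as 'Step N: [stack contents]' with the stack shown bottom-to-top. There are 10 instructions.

Step 1: [9]
Step 2: [-9]
Step 3: [9]
Step 4: [9, -5]
Step 5: [9, 5]
Step 6: [4]
Step 7: [4, 4]
Step 8: [0]
Step 9: [0]
Step 10: [0]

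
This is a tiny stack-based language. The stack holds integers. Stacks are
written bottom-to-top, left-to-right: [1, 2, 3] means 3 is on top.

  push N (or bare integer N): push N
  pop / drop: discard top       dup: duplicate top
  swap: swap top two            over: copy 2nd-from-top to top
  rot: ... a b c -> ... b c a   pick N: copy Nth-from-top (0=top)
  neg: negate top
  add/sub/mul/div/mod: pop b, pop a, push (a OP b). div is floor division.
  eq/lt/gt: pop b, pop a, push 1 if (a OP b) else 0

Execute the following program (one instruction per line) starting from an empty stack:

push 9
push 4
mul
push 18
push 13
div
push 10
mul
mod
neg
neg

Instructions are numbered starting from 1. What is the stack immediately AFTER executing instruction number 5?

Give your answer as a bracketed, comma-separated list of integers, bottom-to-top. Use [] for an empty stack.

Answer: [36, 18, 13]

Derivation:
Step 1 ('push 9'): [9]
Step 2 ('push 4'): [9, 4]
Step 3 ('mul'): [36]
Step 4 ('push 18'): [36, 18]
Step 5 ('push 13'): [36, 18, 13]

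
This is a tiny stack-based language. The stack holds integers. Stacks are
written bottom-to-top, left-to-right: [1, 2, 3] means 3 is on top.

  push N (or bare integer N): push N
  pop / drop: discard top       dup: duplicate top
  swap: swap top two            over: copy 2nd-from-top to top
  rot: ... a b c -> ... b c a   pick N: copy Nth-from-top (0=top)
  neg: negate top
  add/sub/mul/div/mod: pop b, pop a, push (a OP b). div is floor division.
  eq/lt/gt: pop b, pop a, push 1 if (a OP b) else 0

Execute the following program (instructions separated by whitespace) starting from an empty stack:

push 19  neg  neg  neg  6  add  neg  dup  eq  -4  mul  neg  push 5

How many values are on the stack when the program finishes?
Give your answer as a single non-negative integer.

Answer: 2

Derivation:
After 'push 19': stack = [19] (depth 1)
After 'neg': stack = [-19] (depth 1)
After 'neg': stack = [19] (depth 1)
After 'neg': stack = [-19] (depth 1)
After 'push 6': stack = [-19, 6] (depth 2)
After 'add': stack = [-13] (depth 1)
After 'neg': stack = [13] (depth 1)
After 'dup': stack = [13, 13] (depth 2)
After 'eq': stack = [1] (depth 1)
After 'push -4': stack = [1, -4] (depth 2)
After 'mul': stack = [-4] (depth 1)
After 'neg': stack = [4] (depth 1)
After 'push 5': stack = [4, 5] (depth 2)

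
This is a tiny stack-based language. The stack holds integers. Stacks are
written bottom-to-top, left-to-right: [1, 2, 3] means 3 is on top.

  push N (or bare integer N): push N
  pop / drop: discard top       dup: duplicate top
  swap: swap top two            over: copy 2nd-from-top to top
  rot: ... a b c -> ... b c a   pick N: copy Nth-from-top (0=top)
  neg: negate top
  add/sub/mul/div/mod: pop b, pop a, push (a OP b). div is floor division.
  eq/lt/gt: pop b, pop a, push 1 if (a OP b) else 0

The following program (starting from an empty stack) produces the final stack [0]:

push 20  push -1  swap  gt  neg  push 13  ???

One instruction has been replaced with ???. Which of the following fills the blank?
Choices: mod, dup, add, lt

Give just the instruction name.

Stack before ???: [0, 13]
Stack after ???:  [0]
Checking each choice:
  mod: MATCH
  dup: produces [0, 13, 13]
  add: produces [13]
  lt: produces [1]


Answer: mod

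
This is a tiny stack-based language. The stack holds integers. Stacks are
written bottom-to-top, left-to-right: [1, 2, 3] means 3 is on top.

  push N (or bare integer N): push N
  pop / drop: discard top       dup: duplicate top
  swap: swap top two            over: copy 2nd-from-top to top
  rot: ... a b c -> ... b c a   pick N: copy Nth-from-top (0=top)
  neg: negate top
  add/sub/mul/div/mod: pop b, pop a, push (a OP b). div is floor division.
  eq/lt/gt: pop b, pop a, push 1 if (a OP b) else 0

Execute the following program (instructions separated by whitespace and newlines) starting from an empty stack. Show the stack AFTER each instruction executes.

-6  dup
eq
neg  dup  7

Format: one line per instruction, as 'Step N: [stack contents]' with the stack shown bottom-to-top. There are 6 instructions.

Step 1: [-6]
Step 2: [-6, -6]
Step 3: [1]
Step 4: [-1]
Step 5: [-1, -1]
Step 6: [-1, -1, 7]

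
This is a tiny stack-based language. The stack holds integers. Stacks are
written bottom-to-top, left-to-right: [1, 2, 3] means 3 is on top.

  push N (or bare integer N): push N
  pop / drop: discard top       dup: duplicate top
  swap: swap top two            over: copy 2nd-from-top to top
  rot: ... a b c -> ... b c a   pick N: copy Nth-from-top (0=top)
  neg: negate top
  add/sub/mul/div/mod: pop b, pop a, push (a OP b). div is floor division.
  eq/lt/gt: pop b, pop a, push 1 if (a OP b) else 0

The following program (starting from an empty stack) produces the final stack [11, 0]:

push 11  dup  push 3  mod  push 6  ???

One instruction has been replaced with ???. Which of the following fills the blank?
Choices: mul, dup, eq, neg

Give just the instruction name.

Answer: eq

Derivation:
Stack before ???: [11, 2, 6]
Stack after ???:  [11, 0]
Checking each choice:
  mul: produces [11, 12]
  dup: produces [11, 2, 6, 6]
  eq: MATCH
  neg: produces [11, 2, -6]


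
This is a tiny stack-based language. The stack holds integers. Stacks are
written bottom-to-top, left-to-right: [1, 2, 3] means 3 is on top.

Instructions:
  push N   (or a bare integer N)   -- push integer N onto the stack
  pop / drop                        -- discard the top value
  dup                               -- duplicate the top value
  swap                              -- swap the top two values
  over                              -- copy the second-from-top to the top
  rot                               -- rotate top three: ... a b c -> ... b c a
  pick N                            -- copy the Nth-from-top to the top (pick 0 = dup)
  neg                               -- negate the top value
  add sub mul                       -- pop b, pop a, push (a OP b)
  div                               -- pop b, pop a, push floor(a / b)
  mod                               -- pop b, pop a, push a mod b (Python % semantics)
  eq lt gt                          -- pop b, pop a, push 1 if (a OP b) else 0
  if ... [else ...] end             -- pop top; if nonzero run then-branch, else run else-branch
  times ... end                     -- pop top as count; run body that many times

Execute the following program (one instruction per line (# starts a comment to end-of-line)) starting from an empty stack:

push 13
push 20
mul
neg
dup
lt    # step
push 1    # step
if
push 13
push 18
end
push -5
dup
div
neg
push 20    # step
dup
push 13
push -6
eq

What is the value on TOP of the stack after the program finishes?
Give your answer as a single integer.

After 'push 13': [13]
After 'push 20': [13, 20]
After 'mul': [260]
After 'neg': [-260]
After 'dup': [-260, -260]
After 'lt': [0]
After 'push 1': [0, 1]
After 'if': [0]
After 'push 13': [0, 13]
After 'push 18': [0, 13, 18]
After 'push -5': [0, 13, 18, -5]
After 'dup': [0, 13, 18, -5, -5]
After 'div': [0, 13, 18, 1]
After 'neg': [0, 13, 18, -1]
After 'push 20': [0, 13, 18, -1, 20]
After 'dup': [0, 13, 18, -1, 20, 20]
After 'push 13': [0, 13, 18, -1, 20, 20, 13]
After 'push -6': [0, 13, 18, -1, 20, 20, 13, -6]
After 'eq': [0, 13, 18, -1, 20, 20, 0]

Answer: 0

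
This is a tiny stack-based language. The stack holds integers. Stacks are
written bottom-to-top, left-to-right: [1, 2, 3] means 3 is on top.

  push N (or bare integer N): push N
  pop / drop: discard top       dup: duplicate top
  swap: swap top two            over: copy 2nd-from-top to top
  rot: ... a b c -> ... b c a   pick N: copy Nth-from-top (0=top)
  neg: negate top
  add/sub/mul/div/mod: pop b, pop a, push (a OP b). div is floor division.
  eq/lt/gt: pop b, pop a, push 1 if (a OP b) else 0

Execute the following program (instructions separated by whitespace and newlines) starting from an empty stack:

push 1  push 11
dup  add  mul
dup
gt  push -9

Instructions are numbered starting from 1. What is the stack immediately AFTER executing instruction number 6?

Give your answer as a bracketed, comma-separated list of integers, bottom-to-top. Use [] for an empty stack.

Answer: [22, 22]

Derivation:
Step 1 ('push 1'): [1]
Step 2 ('push 11'): [1, 11]
Step 3 ('dup'): [1, 11, 11]
Step 4 ('add'): [1, 22]
Step 5 ('mul'): [22]
Step 6 ('dup'): [22, 22]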